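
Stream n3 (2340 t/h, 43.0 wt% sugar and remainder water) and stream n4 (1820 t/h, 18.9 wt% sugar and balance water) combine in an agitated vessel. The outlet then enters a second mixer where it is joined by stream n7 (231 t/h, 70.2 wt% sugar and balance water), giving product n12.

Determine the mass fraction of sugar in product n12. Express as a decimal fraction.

0.344

Overall, product flow = 4391 t/h.
sugar in = 2340×0.430 + 1820×0.189 + 231×0.702 = 1512.3 t/h.
sugar fraction in n12 = 0.344.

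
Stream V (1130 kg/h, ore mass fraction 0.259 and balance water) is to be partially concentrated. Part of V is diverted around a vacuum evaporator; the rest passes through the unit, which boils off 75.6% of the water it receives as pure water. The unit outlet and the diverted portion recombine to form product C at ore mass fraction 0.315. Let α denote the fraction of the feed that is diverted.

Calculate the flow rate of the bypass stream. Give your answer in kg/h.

All 1130×0.259 = 292.67 kg/h of ore reaches C, so C = 292.67/0.315 = 929.11 kg/h and vapour = 200.89 kg/h.
The evaporator receives (1−α)·1130 of feed at 0.741 water and removes 0.756 of that water:
0.756×0.741×(1−α)×1130 = 200.89
(1−α) = 200.89/633.02 = 0.3173;  α = 0.6827.
Bypass flow = 0.6827×1130 = 771.4 kg/h.

771.4 kg/h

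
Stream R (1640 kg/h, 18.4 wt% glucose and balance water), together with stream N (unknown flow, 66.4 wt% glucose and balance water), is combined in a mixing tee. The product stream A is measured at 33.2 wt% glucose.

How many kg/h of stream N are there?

731.1 kg/h

Let N be the unknown flow. Total out = 1640 + N.
glucose balance: 301.76 + 0.664·N = 0.332·(1640 + N)
(0.664 − 0.332)·N = 0.332×1640 − 301.76 = 242.72
N = 242.72 / 0.332 = 731.08 kg/h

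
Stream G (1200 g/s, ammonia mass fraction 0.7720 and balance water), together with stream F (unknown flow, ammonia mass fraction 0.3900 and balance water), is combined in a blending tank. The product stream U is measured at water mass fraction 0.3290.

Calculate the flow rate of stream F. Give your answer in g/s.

431.3 g/s

Let F be the unknown flow. Total out = 1200 + F.
water balance: 273.6 + 0.610·F = 0.329·(1200 + F)
(0.610 − 0.329)·F = 0.329×1200 − 273.6 = 121.2
F = 121.2 / 0.281 = 431.32 g/s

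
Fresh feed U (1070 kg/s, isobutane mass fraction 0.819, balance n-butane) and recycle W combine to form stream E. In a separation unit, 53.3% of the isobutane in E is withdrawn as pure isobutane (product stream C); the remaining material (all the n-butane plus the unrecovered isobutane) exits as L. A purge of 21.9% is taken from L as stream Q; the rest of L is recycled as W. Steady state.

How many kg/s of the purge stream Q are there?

n-butane enters only via U and leaves only via the purge: 1070×0.181 = 0.219×(n-butane in L), and the separation unit passes all n-butane, so n-butane in E = n-butane in L = 884.34 kg/s.
isobutane in E: m_A = 1070×0.819 + (1−0.219)·(1−0.533)·m_A, so m_A = 876.33/0.6353 = 1379.5 kg/s.
L = (1−0.533)×1379.5 + 884.34 = 1528.5 kg/s.
Purge Q = 0.219×1528.5 = 334.75 kg/s.

334.8 kg/s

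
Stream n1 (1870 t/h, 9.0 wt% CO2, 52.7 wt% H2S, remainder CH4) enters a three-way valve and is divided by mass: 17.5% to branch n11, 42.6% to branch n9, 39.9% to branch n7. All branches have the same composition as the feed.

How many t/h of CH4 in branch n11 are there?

125.3 t/h

Branch n11 total = 0.175×1870 = 327.25 t/h.
CH4 in n11 = 0.383×327.25 = 125.34 t/h.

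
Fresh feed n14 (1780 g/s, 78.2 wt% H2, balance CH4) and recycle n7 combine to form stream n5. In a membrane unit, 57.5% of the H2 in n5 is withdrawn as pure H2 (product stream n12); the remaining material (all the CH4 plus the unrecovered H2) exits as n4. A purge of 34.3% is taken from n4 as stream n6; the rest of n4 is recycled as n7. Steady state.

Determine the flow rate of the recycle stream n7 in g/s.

CH4 enters only via n14 and leaves only via the purge: 1780×0.218 = 0.343×(CH4 in n4), and the membrane unit passes all CH4, so CH4 in n5 = CH4 in n4 = 1131.3 g/s.
H2 in n5: m_A = 1780×0.782 + (1−0.343)·(1−0.575)·m_A, so m_A = 1392/0.7208 = 1931.2 g/s.
n4 = (1−0.575)×1931.2 + 1131.3 = 1952.1 g/s.
Recycle n7 = (1−0.343)×1952.1 = 1282.5 g/s.

1283 g/s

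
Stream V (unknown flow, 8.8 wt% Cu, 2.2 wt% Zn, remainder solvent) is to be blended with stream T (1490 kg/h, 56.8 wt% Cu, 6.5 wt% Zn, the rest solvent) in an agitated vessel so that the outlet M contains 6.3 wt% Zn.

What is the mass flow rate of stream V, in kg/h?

Let V be the unknown flow. Total out = 1490 + V.
Zn balance: 96.85 + 0.022·V = 0.063·(1490 + V)
(0.022 − 0.063)·V = 0.063×1490 − 96.85 = -2.98
V = -2.98 / -0.041 = 72.683 kg/h

72.68 kg/h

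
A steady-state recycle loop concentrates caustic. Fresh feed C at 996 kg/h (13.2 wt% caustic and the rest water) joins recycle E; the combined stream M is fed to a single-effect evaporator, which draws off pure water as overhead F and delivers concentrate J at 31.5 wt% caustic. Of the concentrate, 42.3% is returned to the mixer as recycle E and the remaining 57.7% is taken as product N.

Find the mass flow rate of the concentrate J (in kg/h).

Overall caustic balance (none leaves overhead): caustic in fresh feed = caustic in product, i.e. 996×0.132 = (1−0.423)·J·0.315.
J = 131.47/(0.315×0.577) = 723.35 kg/h.

723.3 kg/h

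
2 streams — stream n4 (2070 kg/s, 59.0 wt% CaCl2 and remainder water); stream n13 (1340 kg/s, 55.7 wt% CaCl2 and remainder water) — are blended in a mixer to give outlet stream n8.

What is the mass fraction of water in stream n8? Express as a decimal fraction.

Total flow out = 2070 + 1340 = 3410 kg/s.
water in = 2070×0.410 + 1340×0.443 = 1442.3 kg/s.
water mass fraction in n8 = 1442.3/3410 = 0.423.

0.423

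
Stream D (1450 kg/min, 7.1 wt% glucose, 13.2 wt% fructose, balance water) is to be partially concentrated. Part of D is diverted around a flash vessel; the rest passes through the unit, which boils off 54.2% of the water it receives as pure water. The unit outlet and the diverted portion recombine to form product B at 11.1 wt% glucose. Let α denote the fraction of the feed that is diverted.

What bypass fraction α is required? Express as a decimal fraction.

0.166

All 1450×0.071 = 102.95 kg/min of glucose reaches B, so B = 102.95/0.111 = 927.48 kg/min and vapour = 522.52 kg/min.
The evaporator receives (1−α)·1450 of feed at 0.797 water and removes 0.542 of that water:
0.542×0.797×(1−α)×1450 = 522.52
(1−α) = 522.52/626.36 = 0.8342;  α = 0.1658.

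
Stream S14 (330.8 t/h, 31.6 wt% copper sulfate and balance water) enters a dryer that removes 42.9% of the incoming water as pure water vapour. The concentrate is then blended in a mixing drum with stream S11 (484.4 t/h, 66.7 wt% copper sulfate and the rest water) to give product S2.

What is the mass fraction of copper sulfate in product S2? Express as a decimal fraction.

0.595

Vapour removed = 0.429×0.684×330.8 = 97.069 t/h; concentrate = 233.73 t/h.
copper sulfate reaching the mixer = 104.53 (from concentrate) + 484.4×0.667 = 427.63 t/h.
Product flow = 233.73 + 484.4 = 718.13 t/h; copper sulfate fraction = 0.595.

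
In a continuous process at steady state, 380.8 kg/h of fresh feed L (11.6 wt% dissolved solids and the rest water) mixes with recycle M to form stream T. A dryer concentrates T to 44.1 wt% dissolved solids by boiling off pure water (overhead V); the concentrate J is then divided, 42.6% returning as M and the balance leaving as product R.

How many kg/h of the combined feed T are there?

Overall dissolved solids balance (none leaves overhead): dissolved solids in fresh feed = dissolved solids in product, i.e. 380.8×0.116 = (1−0.426)·J·0.441.
J = 44.173/(0.441×0.574) = 174.5 kg/h.
Recycle M = 0.426×174.5 = 74.339 kg/h.
Combined feed T = 380.8 + 74.339 = 455.14 kg/h.

455.1 kg/h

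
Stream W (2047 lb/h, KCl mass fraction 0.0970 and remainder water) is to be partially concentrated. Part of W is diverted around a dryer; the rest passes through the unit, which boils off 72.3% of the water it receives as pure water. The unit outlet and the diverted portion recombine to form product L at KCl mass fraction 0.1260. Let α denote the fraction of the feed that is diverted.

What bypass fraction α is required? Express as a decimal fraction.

All 2047×0.097 = 198.56 lb/h of KCl reaches L, so L = 198.56/0.126 = 1575.9 lb/h and vapour = 471.13 lb/h.
The evaporator receives (1−α)·2047 of feed at 0.903 water and removes 0.723 of that water:
0.723×0.903×(1−α)×2047 = 471.13
(1−α) = 471.13/1336.4 = 0.3525;  α = 0.6475.

0.647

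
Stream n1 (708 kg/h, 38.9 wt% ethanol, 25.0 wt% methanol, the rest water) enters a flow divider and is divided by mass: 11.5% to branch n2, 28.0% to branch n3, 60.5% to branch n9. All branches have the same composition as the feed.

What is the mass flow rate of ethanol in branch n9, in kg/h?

166.6 kg/h

Branch n9 total = 0.605×708 = 428.34 kg/h.
ethanol in n9 = 0.389×428.34 = 166.62 kg/h.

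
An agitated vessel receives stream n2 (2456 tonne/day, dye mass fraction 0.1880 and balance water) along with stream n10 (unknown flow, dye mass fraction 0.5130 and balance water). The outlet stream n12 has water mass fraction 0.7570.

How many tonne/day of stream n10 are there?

500.3 tonne/day

Let n10 be the unknown flow. Total out = 2456 + n10.
water balance: 1994.3 + 0.487·n10 = 0.757·(2456 + n10)
(0.487 − 0.757)·n10 = 0.757×2456 − 1994.3 = -135.08
n10 = -135.08 / -0.270 = 500.3 tonne/day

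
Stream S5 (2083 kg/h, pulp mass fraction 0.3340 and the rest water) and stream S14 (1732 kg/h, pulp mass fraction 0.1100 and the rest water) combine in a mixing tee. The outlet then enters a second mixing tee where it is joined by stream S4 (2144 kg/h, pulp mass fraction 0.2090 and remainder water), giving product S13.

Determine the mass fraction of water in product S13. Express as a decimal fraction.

0.7761

Overall, product flow = 5959 kg/h.
water in = 2083×0.666 + 1732×0.890 + 2144×0.791 = 4624.7 kg/h.
water fraction in S13 = 0.7761.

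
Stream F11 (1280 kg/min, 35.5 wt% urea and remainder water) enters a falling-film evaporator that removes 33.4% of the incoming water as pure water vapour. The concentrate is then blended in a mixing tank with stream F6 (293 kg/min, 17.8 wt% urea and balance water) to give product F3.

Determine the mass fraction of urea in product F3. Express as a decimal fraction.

Vapour removed = 0.334×0.645×1280 = 275.75 kg/min; concentrate = 1004.2 kg/min.
urea reaching the mixer = 454.4 (from concentrate) + 293×0.178 = 506.55 kg/min.
Product flow = 1004.2 + 293 = 1297.2 kg/min; urea fraction = 0.3905.

0.3905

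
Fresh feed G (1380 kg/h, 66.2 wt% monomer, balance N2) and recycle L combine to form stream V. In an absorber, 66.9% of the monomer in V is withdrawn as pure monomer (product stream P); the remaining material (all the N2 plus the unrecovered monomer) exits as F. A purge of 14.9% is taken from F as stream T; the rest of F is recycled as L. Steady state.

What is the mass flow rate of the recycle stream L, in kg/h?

3022 kg/h

N2 enters only via G and leaves only via the purge: 1380×0.338 = 0.149×(N2 in F), and the absorber passes all N2, so N2 in V = N2 in F = 3130.5 kg/h.
monomer in V: m_A = 1380×0.662 + (1−0.149)·(1−0.669)·m_A, so m_A = 913.56/0.7183 = 1271.8 kg/h.
F = (1−0.669)×1271.8 + 3130.5 = 3551.4 kg/h.
Recycle L = (1−0.149)×3551.4 = 3022.3 kg/h.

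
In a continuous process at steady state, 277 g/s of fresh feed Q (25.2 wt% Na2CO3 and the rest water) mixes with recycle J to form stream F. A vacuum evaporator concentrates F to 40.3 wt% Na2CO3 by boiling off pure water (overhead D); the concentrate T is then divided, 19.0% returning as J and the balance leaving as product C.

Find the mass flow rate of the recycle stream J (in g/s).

Overall Na2CO3 balance (none leaves overhead): Na2CO3 in fresh feed = Na2CO3 in product, i.e. 277×0.252 = (1−0.190)·T·0.403.
T = 69.804/(0.403×0.810) = 213.84 g/s.
Recycle J = 0.190×213.84 = 40.63 g/s.

40.63 g/s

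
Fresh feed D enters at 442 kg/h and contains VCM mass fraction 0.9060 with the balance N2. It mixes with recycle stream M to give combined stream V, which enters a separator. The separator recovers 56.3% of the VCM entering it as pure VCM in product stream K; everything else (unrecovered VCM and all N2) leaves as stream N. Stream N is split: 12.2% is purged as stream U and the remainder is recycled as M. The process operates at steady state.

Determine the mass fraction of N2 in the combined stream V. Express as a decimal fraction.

0.3439

N2 enters only via D and leaves only via the purge: 442×0.094 = 0.122×(N2 in N), and the separator passes all N2, so N2 in V = N2 in N = 340.56 kg/h.
VCM in V: m_A = 442×0.906 + (1−0.122)·(1−0.563)·m_A, so m_A = 400.45/0.6163 = 649.75 kg/h.
V = 649.75 + 340.56 = 990.31 kg/h.
N2 fraction in V = 340.56/990.31 = 0.3439.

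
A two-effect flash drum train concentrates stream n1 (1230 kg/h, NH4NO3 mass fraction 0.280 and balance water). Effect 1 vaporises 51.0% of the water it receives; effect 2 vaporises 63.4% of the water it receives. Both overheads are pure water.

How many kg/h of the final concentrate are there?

503.2 kg/h

water in feed = 1230×0.720 = 885.6 kg/h.
After stage 1: water left = (1−0.510)×885.6 = 433.94; stream total = 778.34 kg/h.
After stage 2: water left = (1−0.634)×433.94 = 158.82; final concentrate = 503.22 kg/h.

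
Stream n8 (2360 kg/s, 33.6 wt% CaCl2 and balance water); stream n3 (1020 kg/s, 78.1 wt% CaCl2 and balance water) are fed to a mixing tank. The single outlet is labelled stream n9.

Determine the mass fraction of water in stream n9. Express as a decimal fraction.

0.530

Total flow out = 2360 + 1020 = 3380 kg/s.
water in = 2360×0.664 + 1020×0.219 = 1790.4 kg/s.
water mass fraction in n9 = 1790.4/3380 = 0.530.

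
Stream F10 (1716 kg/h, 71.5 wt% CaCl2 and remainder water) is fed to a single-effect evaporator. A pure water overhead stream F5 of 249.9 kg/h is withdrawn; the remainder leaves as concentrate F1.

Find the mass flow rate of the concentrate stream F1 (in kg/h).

Concentrate = 1716 − 249.9 = 1466.1 kg/h.

1466 kg/h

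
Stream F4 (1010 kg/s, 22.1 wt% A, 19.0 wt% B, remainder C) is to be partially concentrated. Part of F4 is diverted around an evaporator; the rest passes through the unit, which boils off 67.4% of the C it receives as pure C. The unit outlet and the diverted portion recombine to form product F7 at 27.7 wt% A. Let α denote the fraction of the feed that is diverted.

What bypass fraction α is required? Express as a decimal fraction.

0.491

All 1010×0.221 = 223.21 kg/s of A reaches F7, so F7 = 223.21/0.277 = 805.81 kg/s and vapour = 204.19 kg/s.
The evaporator receives (1−α)·1010 of feed at 0.589 C and removes 0.674 of that C:
0.674×0.589×(1−α)×1010 = 204.19
(1−α) = 204.19/400.96 = 0.5093;  α = 0.4907.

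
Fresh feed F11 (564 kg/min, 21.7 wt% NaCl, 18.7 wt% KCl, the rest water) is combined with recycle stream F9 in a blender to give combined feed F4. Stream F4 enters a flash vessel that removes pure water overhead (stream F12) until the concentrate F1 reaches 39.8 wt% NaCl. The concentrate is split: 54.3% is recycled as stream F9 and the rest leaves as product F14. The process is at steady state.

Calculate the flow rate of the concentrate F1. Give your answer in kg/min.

672.9 kg/min

Overall NaCl balance (none leaves overhead): NaCl in fresh feed = NaCl in product, i.e. 564×0.217 = (1−0.543)·F1·0.398.
F1 = 122.39/(0.398×0.457) = 672.88 kg/min.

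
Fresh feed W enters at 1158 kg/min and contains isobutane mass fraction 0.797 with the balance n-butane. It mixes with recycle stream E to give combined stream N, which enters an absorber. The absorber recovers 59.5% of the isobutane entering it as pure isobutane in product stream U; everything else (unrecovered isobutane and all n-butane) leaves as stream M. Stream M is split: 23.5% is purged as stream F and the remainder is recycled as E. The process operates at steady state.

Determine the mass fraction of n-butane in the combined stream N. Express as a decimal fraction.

0.428

n-butane enters only via W and leaves only via the purge: 1158×0.203 = 0.235×(n-butane in M), and the absorber passes all n-butane, so n-butane in N = n-butane in M = 1000.3 kg/min.
isobutane in N: m_A = 1158×0.797 + (1−0.235)·(1−0.595)·m_A, so m_A = 922.93/0.6902 = 1337.2 kg/min.
N = 1337.2 + 1000.3 = 2337.5 kg/min.
n-butane fraction in N = 1000.3/2337.5 = 0.428.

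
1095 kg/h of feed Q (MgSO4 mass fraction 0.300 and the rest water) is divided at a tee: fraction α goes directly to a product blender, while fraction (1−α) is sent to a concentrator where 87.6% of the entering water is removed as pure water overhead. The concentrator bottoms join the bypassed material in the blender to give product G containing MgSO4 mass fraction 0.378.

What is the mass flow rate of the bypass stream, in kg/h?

726.5 kg/h

All 1095×0.300 = 328.5 kg/h of MgSO4 reaches G, so G = 328.5/0.378 = 869.05 kg/h and vapour = 225.95 kg/h.
The evaporator receives (1−α)·1095 of feed at 0.700 water and removes 0.876 of that water:
0.876×0.700×(1−α)×1095 = 225.95
(1−α) = 225.95/671.45 = 0.3365;  α = 0.6635.
Bypass flow = 0.6635×1095 = 726.52 kg/h.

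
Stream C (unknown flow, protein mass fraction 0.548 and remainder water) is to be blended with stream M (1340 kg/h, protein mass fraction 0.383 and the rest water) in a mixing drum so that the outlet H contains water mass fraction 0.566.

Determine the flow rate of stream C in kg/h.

Let C be the unknown flow. Total out = 1340 + C.
water balance: 826.78 + 0.452·C = 0.566·(1340 + C)
(0.452 − 0.566)·C = 0.566×1340 − 826.78 = -68.34
C = -68.34 / -0.114 = 599.47 kg/h

599.5 kg/h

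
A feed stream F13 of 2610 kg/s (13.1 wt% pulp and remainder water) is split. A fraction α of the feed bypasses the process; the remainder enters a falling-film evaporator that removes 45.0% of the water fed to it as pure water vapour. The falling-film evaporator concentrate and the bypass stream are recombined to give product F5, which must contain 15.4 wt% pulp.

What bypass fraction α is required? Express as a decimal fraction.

All 2610×0.131 = 341.91 kg/s of pulp reaches F5, so F5 = 341.91/0.154 = 2220.2 kg/s and vapour = 389.81 kg/s.
The evaporator receives (1−α)·2610 of feed at 0.869 water and removes 0.450 of that water:
0.450×0.869×(1−α)×2610 = 389.81
(1−α) = 389.81/1020.6 = 0.3819;  α = 0.6181.

0.618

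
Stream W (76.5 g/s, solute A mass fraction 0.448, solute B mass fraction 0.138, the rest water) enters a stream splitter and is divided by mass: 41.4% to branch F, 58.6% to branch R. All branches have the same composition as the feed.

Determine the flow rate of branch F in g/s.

31.67 g/s

Branch F flow = 0.414×76.5 = 31.671 g/s.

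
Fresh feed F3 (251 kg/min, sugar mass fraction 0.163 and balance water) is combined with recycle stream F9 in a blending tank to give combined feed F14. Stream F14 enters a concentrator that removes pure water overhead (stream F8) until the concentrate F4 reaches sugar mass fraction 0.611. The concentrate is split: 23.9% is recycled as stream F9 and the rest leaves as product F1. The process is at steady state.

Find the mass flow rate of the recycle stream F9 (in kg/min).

Overall sugar balance (none leaves overhead): sugar in fresh feed = sugar in product, i.e. 251×0.163 = (1−0.239)·F4·0.611.
F4 = 40.913/(0.611×0.761) = 87.99 kg/min.
Recycle F9 = 0.239×87.99 = 21.03 kg/min.

21.03 kg/min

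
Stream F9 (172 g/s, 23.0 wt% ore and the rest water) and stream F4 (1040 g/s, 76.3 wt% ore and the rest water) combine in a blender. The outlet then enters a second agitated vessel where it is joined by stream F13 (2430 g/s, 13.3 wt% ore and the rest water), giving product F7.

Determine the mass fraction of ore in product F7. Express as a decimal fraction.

0.3175

Overall, product flow = 3642 g/s.
ore in = 172×0.230 + 1040×0.763 + 2430×0.133 = 1156.3 g/s.
ore fraction in F7 = 0.3175.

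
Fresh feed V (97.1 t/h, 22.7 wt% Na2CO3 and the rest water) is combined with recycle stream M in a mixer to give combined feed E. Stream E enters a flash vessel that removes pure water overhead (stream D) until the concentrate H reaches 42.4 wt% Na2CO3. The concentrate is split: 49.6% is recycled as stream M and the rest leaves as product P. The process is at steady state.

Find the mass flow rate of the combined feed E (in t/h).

Overall Na2CO3 balance (none leaves overhead): Na2CO3 in fresh feed = Na2CO3 in product, i.e. 97.1×0.227 = (1−0.496)·H·0.424.
H = 22.042/(0.424×0.504) = 103.15 t/h.
Recycle M = 0.496×103.15 = 51.16 t/h.
Combined feed E = 97.1 + 51.16 = 148.26 t/h.

148.3 t/h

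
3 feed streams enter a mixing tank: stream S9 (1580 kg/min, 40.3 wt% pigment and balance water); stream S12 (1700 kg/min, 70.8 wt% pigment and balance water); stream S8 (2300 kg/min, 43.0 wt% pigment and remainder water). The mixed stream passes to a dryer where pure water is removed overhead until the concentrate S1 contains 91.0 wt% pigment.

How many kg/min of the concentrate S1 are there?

pigment entering = 1580×0.403 + 1700×0.708 + 2300×0.430 = 2829.3 kg/min.
All pigment reports to S1, so S1 = 2829.3/0.910 = 3109.2 kg/min.

3109 kg/min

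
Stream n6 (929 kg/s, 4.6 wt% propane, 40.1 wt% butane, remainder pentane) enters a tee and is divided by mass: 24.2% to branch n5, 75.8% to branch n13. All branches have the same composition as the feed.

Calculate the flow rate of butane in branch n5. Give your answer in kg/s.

Branch n5 total = 0.242×929 = 224.82 kg/s.
butane in n5 = 0.401×224.82 = 90.152 kg/s.

90.15 kg/s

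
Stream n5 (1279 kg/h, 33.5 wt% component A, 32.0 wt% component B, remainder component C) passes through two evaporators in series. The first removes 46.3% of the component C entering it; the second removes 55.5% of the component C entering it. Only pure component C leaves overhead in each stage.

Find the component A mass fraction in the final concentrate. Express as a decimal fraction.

component C in feed = 1279×0.345 = 441.25 kg/h.
After stage 1: component C left = (1−0.463)×441.25 = 236.95; stream total = 1074.7 kg/h.
After stage 2: component C left = (1−0.555)×236.95 = 105.44; final concentrate = 943.19 kg/h.
component A fraction = 428.47/943.19 = 0.4543.

0.4543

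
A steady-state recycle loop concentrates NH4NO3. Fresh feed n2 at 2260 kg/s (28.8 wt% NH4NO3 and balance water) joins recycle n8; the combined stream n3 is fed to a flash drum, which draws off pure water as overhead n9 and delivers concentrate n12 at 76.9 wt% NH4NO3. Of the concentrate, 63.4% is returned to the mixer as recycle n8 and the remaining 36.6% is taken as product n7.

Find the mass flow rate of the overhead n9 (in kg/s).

1414 kg/s

Overall NH4NO3 balance (none leaves overhead): NH4NO3 in fresh feed = NH4NO3 in product, i.e. 2260×0.288 = (1−0.634)·n12·0.769.
n12 = 650.88/(0.769×0.366) = 2312.6 kg/s.
Recycle n8 = 0.634×2312.6 = 1466.2 kg/s.
Combined feed n3 = 2260 + 1466.2 = 3726.2 kg/s.
Overhead n9 = n3 − n12 = 3726.2 − 2312.6 = 1413.6 kg/s.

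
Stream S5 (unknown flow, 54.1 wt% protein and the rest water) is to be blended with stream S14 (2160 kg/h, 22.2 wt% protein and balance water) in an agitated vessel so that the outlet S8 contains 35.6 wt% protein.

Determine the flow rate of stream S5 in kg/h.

Let S5 be the unknown flow. Total out = 2160 + S5.
protein balance: 479.52 + 0.541·S5 = 0.356·(2160 + S5)
(0.541 − 0.356)·S5 = 0.356×2160 − 479.52 = 289.44
S5 = 289.44 / 0.185 = 1564.5 kg/h

1565 kg/h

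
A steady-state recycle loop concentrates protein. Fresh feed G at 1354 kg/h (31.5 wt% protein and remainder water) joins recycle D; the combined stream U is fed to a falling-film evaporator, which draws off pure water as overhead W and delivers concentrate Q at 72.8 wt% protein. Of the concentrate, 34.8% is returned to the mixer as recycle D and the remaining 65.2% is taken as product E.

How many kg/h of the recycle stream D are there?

Overall protein balance (none leaves overhead): protein in fresh feed = protein in product, i.e. 1354×0.315 = (1−0.348)·Q·0.728.
Q = 426.51/(0.728×0.652) = 898.57 kg/h.
Recycle D = 0.348×898.57 = 312.7 kg/h.

312.7 kg/h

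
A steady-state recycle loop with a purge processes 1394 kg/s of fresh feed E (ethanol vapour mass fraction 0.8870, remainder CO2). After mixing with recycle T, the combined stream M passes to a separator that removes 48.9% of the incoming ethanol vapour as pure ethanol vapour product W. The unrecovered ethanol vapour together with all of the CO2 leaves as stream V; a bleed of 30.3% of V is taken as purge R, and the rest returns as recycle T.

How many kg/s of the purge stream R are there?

CO2 enters only via E and leaves only via the purge: 1394×0.113 = 0.303×(CO2 in V), and the separator passes all CO2, so CO2 in M = CO2 in V = 519.87 kg/s.
ethanol vapour in M: m_A = 1394×0.887 + (1−0.303)·(1−0.489)·m_A, so m_A = 1236.5/0.6438 = 1920.5 kg/s.
V = (1−0.489)×1920.5 + 519.87 = 1501.2 kg/s.
Purge R = 0.303×1501.2 = 454.88 kg/s.

454.9 kg/s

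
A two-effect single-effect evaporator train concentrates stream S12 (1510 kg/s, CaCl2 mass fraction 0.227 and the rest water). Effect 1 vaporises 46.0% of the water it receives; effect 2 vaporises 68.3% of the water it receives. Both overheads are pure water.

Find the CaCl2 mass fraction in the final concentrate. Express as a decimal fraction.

water in feed = 1510×0.773 = 1167.2 kg/s.
After stage 1: water left = (1−0.460)×1167.2 = 630.3; stream total = 973.07 kg/s.
After stage 2: water left = (1−0.683)×630.3 = 199.81; final concentrate = 542.58 kg/s.
CaCl2 fraction = 342.77/542.58 = 0.632.

0.632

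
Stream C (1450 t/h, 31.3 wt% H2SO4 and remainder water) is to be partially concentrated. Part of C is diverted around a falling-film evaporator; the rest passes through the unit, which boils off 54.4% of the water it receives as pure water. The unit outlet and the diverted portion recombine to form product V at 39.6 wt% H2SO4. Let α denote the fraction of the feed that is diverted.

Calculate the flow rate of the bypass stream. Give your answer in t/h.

All 1450×0.313 = 453.85 t/h of H2SO4 reaches V, so V = 453.85/0.396 = 1146.1 t/h and vapour = 303.91 t/h.
The evaporator receives (1−α)·1450 of feed at 0.687 water and removes 0.544 of that water:
0.544×0.687×(1−α)×1450 = 303.91
(1−α) = 303.91/541.91 = 0.5608;  α = 0.4392.
Bypass flow = 0.4392×1450 = 636.8 t/h.

636.8 t/h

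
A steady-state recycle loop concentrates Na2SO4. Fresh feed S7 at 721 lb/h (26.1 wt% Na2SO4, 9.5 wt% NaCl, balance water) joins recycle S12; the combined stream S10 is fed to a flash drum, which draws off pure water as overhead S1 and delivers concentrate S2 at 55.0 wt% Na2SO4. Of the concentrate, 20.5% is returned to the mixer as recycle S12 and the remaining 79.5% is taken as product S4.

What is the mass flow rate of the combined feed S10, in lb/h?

809.2 lb/h

Overall Na2SO4 balance (none leaves overhead): Na2SO4 in fresh feed = Na2SO4 in product, i.e. 721×0.261 = (1−0.205)·S2·0.550.
S2 = 188.18/(0.550×0.795) = 430.37 lb/h.
Recycle S12 = 0.205×430.37 = 88.227 lb/h.
Combined feed S10 = 721 + 88.227 = 809.23 lb/h.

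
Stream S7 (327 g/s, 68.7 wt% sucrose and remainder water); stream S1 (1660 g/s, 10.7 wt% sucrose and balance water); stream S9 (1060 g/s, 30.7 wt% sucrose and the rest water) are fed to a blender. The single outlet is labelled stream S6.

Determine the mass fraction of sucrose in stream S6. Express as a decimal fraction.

0.239

Total flow out = 327 + 1660 + 1060 = 3047 g/s.
sucrose in = 327×0.687 + 1660×0.107 + 1060×0.307 = 727.69 g/s.
sucrose mass fraction in S6 = 727.69/3047 = 0.239.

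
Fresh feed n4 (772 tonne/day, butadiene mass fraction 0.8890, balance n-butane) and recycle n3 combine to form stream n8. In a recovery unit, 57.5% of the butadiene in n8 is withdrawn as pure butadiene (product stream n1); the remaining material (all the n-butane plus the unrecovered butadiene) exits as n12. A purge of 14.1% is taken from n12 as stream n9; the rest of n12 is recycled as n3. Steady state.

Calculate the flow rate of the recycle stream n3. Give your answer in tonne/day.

n-butane enters only via n4 and leaves only via the purge: 772×0.111 = 0.141×(n-butane in n12), and the recovery unit passes all n-butane, so n-butane in n8 = n-butane in n12 = 607.74 tonne/day.
butadiene in n8: m_A = 772×0.889 + (1−0.141)·(1−0.575)·m_A, so m_A = 686.31/0.6349 = 1080.9 tonne/day.
n12 = (1−0.575)×1080.9 + 607.74 = 1067.1 tonne/day.
Recycle n3 = (1−0.141)×1067.1 = 916.67 tonne/day.

916.7 tonne/day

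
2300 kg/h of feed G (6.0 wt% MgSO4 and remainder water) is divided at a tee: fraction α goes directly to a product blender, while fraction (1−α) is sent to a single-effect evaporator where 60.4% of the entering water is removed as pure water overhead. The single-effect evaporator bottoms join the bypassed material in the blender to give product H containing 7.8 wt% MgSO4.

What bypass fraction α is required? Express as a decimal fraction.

0.594

All 2300×0.060 = 138 kg/h of MgSO4 reaches H, so H = 138/0.078 = 1769.2 kg/h and vapour = 530.77 kg/h.
The evaporator receives (1−α)·2300 of feed at 0.940 water and removes 0.604 of that water:
0.604×0.940×(1−α)×2300 = 530.77
(1−α) = 530.77/1305.8 = 0.4065;  α = 0.5935.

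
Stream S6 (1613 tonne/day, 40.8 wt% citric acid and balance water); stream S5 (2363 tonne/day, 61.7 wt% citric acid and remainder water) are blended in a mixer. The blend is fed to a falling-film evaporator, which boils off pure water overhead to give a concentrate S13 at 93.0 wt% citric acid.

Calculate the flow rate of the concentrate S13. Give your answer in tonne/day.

citric acid entering = 1613×0.408 + 2363×0.617 = 2116.1 tonne/day.
All citric acid reports to S13, so S13 = 2116.1/0.930 = 2275.3 tonne/day.

2275 tonne/day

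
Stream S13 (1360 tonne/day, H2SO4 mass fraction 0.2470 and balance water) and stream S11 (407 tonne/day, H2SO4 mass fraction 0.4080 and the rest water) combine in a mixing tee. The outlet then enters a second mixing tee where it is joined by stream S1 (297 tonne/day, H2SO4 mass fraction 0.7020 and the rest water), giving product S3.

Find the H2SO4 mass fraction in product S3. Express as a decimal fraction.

0.3442

Overall, product flow = 2064 tonne/day.
H2SO4 in = 1360×0.247 + 407×0.408 + 297×0.702 = 710.47 tonne/day.
H2SO4 fraction in S3 = 0.3442.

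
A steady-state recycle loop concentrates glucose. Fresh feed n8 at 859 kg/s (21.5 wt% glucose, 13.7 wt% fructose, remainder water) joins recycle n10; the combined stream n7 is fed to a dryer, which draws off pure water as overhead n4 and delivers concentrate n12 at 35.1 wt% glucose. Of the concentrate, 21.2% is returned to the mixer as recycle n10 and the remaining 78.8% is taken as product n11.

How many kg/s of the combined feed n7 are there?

Overall glucose balance (none leaves overhead): glucose in fresh feed = glucose in product, i.e. 859×0.215 = (1−0.212)·n12·0.351.
n12 = 184.69/(0.351×0.788) = 667.73 kg/s.
Recycle n10 = 0.212×667.73 = 141.56 kg/s.
Combined feed n7 = 859 + 141.56 = 1000.6 kg/s.

1001 kg/s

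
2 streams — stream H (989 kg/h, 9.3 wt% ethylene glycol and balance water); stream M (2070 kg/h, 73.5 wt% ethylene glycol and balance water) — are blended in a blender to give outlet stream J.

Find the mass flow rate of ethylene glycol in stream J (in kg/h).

ethylene glycol out = ethylene glycol in = 989×0.093 + 2070×0.735 = 1613.4 kg/h.

1613 kg/h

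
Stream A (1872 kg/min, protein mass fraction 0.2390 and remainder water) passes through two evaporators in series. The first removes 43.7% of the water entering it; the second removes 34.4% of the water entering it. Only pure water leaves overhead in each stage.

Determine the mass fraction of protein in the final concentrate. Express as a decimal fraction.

0.4596

water in feed = 1872×0.761 = 1424.6 kg/min.
After stage 1: water left = (1−0.437)×1424.6 = 802.05; stream total = 1249.5 kg/min.
After stage 2: water left = (1−0.344)×802.05 = 526.14; final concentrate = 973.55 kg/min.
protein fraction = 447.41/973.55 = 0.4596.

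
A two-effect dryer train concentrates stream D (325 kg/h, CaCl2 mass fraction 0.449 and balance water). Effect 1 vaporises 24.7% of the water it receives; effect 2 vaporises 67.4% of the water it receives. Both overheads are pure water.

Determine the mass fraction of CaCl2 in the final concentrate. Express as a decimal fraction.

0.768

water in feed = 325×0.551 = 179.08 kg/h.
After stage 1: water left = (1−0.247)×179.08 = 134.84; stream total = 280.77 kg/h.
After stage 2: water left = (1−0.674)×134.84 = 43.959; final concentrate = 189.88 kg/h.
CaCl2 fraction = 145.93/189.88 = 0.768.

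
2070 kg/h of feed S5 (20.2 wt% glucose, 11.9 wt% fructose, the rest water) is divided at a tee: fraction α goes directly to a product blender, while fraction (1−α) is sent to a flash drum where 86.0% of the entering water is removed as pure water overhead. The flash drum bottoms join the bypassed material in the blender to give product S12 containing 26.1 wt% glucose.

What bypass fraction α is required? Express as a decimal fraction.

All 2070×0.202 = 418.14 kg/h of glucose reaches S12, so S12 = 418.14/0.261 = 1602.1 kg/h and vapour = 467.93 kg/h.
The evaporator receives (1−α)·2070 of feed at 0.679 water and removes 0.860 of that water:
0.860×0.679×(1−α)×2070 = 467.93
(1−α) = 467.93/1208.8 = 0.3871;  α = 0.6129.

0.613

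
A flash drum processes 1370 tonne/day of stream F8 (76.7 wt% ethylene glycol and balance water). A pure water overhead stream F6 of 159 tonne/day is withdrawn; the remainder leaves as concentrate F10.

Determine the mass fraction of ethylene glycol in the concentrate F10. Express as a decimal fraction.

0.8677

ethylene glycol is not removed: 1370×0.767 = 1050.8 tonne/day of ethylene glycol enters F10.
Concentrate = 1370 − 159 = 1211 tonne/day.
Mass fraction = 1050.8/1211 = 0.8677.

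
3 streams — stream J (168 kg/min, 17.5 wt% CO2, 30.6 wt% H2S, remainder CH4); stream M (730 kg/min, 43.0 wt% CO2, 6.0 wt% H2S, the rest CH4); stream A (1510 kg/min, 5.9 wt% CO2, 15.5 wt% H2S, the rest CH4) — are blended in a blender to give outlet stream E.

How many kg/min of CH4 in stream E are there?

CH4 out = CH4 in = 168×0.519 + 730×0.510 + 1510×0.786 = 1646.4 kg/min.

1646 kg/min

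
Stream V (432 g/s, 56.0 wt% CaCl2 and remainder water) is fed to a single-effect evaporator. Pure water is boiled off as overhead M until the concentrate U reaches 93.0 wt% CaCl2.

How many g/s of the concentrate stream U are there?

CaCl2 is conserved: 432×0.560 = 241.92 g/s all reports to the concentrate.
Concentrate = 241.92/(target fraction) = 260.13 g/s.

260.1 g/s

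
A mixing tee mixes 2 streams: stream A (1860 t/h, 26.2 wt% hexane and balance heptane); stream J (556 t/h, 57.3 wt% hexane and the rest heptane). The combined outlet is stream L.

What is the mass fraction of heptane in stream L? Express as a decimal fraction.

Total flow out = 1860 + 556 = 2416 t/h.
heptane in = 1860×0.738 + 556×0.427 = 1610.1 t/h.
heptane mass fraction in L = 1610.1/2416 = 0.666.

0.666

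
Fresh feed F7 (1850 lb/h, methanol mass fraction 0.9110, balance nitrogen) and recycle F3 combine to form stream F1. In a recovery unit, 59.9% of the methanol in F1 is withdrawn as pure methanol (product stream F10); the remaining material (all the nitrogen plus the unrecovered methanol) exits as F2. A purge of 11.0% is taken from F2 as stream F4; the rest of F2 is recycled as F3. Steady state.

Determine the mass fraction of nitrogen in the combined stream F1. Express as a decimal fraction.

nitrogen enters only via F7 and leaves only via the purge: 1850×0.089 = 0.110×(nitrogen in F2), and the recovery unit passes all nitrogen, so nitrogen in F1 = nitrogen in F2 = 1496.8 lb/h.
methanol in F1: m_A = 1850×0.911 + (1−0.110)·(1−0.599)·m_A, so m_A = 1685.4/0.6431 = 2620.6 lb/h.
F1 = 2620.6 + 1496.8 = 4117.4 lb/h.
nitrogen fraction in F1 = 1496.8/4117.4 = 0.3635.

0.3635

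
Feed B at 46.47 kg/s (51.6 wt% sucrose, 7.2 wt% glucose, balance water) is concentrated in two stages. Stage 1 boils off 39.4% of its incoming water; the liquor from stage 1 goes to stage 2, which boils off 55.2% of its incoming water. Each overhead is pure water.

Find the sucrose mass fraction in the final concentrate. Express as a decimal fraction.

water in feed = 46.47×0.412 = 19.146 kg/s.
After stage 1: water left = (1−0.394)×19.146 = 11.602; stream total = 38.927 kg/s.
After stage 2: water left = (1−0.552)×11.602 = 5.1978; final concentrate = 32.522 kg/s.
sucrose fraction = 23.979/32.522 = 0.737.

0.737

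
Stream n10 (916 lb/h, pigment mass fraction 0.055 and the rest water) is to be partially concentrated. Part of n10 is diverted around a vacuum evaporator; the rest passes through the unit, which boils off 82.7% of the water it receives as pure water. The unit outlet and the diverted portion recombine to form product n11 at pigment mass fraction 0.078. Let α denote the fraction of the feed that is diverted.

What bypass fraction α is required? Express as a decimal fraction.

All 916×0.055 = 50.38 lb/h of pigment reaches n11, so n11 = 50.38/0.078 = 645.9 lb/h and vapour = 270.1 lb/h.
The evaporator receives (1−α)·916 of feed at 0.945 water and removes 0.827 of that water:
0.827×0.945×(1−α)×916 = 270.1
(1−α) = 270.1/715.87 = 0.3773;  α = 0.6227.

0.623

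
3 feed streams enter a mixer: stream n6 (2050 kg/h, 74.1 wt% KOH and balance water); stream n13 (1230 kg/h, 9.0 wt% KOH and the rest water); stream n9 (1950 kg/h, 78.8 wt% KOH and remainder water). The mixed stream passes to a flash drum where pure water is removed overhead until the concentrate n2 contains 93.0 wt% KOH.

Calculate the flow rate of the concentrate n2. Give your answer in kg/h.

3405 kg/h

KOH entering = 2050×0.741 + 1230×0.090 + 1950×0.788 = 3166.3 kg/h.
All KOH reports to n2, so n2 = 3166.3/0.930 = 3404.7 kg/h.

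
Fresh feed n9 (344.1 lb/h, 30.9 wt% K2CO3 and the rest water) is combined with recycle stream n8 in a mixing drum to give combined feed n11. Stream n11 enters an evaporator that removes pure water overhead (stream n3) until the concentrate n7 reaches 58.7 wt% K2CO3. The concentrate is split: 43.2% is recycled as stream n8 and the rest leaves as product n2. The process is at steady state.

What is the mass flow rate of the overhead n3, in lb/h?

Overall K2CO3 balance (none leaves overhead): K2CO3 in fresh feed = K2CO3 in product, i.e. 344.1×0.309 = (1−0.432)·n7·0.587.
n7 = 106.33/(0.587×0.568) = 318.9 lb/h.
Recycle n8 = 0.432×318.9 = 137.77 lb/h.
Combined feed n11 = 344.1 + 137.77 = 481.87 lb/h.
Overhead n3 = n11 − n7 = 481.87 − 318.9 = 162.96 lb/h.

163 lb/h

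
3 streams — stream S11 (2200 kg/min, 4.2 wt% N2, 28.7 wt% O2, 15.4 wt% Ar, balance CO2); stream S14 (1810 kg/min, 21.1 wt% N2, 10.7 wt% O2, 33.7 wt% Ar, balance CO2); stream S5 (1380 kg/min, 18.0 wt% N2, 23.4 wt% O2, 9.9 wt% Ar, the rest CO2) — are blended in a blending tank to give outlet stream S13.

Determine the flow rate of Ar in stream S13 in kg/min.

Ar out = Ar in = 2200×0.154 + 1810×0.337 + 1380×0.099 = 1085.4 kg/min.

1085 kg/min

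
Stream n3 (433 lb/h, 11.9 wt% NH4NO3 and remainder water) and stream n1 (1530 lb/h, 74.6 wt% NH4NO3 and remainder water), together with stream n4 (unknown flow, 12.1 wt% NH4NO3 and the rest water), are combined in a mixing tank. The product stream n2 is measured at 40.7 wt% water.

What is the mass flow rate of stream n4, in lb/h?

61.12 lb/h

Let n4 be the unknown flow. Total out = 1963 + n4.
water balance: 770.09 + 0.879·n4 = 0.407·(1963 + n4)
(0.879 − 0.407)·n4 = 0.407×1963 − 770.09 = 28.848
n4 = 28.848 / 0.472 = 61.119 lb/h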